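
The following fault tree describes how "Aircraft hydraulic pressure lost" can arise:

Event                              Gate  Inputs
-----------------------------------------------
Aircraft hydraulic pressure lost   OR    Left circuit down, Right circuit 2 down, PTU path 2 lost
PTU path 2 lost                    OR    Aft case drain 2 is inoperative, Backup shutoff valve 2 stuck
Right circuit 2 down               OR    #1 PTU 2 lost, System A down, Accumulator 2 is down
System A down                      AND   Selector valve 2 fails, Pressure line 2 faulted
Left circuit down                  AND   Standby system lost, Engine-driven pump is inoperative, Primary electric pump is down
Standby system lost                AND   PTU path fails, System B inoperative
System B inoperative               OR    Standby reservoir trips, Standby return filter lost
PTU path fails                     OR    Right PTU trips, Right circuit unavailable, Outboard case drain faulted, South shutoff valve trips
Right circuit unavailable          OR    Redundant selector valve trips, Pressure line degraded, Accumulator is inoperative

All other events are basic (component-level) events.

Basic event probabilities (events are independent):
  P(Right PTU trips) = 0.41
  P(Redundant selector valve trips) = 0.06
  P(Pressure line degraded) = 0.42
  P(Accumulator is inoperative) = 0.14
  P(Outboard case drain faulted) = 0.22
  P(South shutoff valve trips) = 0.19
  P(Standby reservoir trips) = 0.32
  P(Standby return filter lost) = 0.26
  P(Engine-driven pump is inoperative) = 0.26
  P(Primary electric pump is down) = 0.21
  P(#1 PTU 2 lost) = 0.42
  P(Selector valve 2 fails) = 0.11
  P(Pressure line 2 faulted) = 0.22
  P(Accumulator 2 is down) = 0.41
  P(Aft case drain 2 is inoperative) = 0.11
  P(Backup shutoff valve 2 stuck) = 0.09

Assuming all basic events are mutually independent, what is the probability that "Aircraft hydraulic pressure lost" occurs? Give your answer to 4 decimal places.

P(Right circuit unavailable) [OR] = 1 − (1−0.06) × (1−0.42) × (1−0.14) = 0.531128
P(PTU path fails) [OR] = 1 − (1−0.41) × (1−0.531128) × (1−0.22) × (1−0.19) = 0.825222
P(System B inoperative) [OR] = 1 − (1−0.32) × (1−0.26) = 0.496800
P(Standby system lost) [AND] = 0.825222 × 0.496800 = 0.409970
P(Left circuit down) [AND] = 0.409970 × 0.26 × 0.21 = 0.022384
P(System A down) [AND] = 0.11 × 0.22 = 0.024200
P(Right circuit 2 down) [OR] = 1 − (1−0.42) × (1−0.024200) × (1−0.41) = 0.666081
P(PTU path 2 lost) [OR] = 1 − (1−0.11) × (1−0.09) = 0.190100
P(Aircraft hydraulic pressure lost) [OR] = 1 − (1−0.022384) × (1−0.666081) × (1−0.190100) = 0.735613
Rounded to 4 decimal places: P(Aircraft hydraulic pressure lost) ≈ 0.7356.

0.7356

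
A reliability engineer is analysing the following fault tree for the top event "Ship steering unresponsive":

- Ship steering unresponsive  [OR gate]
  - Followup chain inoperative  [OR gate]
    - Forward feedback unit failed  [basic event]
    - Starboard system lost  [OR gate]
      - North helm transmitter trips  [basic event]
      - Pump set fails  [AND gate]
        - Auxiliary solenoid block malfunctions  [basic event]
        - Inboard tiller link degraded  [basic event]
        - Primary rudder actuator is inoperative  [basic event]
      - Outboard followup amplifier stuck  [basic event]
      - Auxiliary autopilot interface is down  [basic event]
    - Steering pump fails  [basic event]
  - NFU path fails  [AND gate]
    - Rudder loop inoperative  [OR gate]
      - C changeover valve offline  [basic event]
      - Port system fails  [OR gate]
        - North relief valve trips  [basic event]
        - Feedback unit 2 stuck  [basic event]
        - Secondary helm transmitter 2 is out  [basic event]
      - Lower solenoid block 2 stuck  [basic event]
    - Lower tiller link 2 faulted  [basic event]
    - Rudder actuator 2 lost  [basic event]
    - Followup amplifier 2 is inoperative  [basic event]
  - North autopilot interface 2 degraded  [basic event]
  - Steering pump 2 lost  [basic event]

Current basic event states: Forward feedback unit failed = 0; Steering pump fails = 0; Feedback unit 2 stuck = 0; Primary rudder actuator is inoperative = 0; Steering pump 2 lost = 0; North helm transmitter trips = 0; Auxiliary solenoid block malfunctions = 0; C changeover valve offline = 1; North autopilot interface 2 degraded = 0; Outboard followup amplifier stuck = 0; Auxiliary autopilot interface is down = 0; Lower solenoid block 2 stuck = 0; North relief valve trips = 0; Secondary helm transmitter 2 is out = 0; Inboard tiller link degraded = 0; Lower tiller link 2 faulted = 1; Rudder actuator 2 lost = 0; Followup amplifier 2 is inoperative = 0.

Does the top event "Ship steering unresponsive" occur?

No

Pump set fails [AND]: Auxiliary solenoid block malfunctions=not, Inboard tiller link degraded=not, Primary rudder actuator is inoperative=not → not all inputs occur → does not occur.
Starboard system lost [OR]: North helm transmitter trips=not, Pump set fails=not, Outboard followup amplifier stuck=not, Auxiliary autopilot interface is down=not → no input occurs → does not occur.
Followup chain inoperative [OR]: Forward feedback unit failed=not, Starboard system lost=not, Steering pump fails=not → no input occurs → does not occur.
Port system fails [OR]: North relief valve trips=not, Feedback unit 2 stuck=not, Secondary helm transmitter 2 is out=not → no input occurs → does not occur.
Rudder loop inoperative [OR]: C changeover valve offline=occurs, Port system fails=not, Lower solenoid block 2 stuck=not → at least one input occurs → occurs.
NFU path fails [AND]: Rudder loop inoperative=occurs, Lower tiller link 2 faulted=occurs, Rudder actuator 2 lost=not, Followup amplifier 2 is inoperative=not → not all inputs occur → does not occur.
Ship steering unresponsive [OR]: Followup chain inoperative=not, NFU path fails=not, North autopilot interface 2 degraded=not, Steering pump 2 lost=not → no input occurs → does not occur.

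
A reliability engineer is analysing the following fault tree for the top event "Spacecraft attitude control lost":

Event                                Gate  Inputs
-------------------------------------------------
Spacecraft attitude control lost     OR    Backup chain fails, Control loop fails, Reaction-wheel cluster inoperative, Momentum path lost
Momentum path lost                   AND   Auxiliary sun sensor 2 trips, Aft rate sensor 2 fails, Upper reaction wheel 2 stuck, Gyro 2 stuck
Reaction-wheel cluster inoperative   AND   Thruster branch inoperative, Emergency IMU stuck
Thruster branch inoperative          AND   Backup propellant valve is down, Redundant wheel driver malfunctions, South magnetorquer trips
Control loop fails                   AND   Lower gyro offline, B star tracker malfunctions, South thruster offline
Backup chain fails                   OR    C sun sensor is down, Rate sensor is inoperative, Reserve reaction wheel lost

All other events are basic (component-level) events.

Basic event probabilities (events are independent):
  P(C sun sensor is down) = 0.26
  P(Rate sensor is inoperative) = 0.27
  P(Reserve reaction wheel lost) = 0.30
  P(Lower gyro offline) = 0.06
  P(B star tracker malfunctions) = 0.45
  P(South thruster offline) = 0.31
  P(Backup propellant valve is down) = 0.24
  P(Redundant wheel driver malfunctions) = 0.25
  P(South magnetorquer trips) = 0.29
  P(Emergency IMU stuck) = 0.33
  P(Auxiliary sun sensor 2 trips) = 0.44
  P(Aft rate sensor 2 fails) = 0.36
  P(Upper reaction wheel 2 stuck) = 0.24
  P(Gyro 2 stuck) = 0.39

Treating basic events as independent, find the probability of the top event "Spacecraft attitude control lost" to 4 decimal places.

P(Backup chain fails) [OR] = 1 − (1−0.26) × (1−0.27) × (1−0.30) = 0.621860
P(Control loop fails) [AND] = 0.06 × 0.45 × 0.31 = 0.008370
P(Thruster branch inoperative) [AND] = 0.24 × 0.25 × 0.29 = 0.017400
P(Reaction-wheel cluster inoperative) [AND] = 0.017400 × 0.33 = 0.005742
P(Momentum path lost) [AND] = 0.44 × 0.36 × 0.24 × 0.39 = 0.014826
P(Spacecraft attitude control lost) [OR] = 1 − (1−0.621860) × (1−0.008370) × (1−0.005742) × (1−0.014826) = 0.632706
Rounded to 4 decimal places: P(Spacecraft attitude control lost) ≈ 0.6327.

0.6327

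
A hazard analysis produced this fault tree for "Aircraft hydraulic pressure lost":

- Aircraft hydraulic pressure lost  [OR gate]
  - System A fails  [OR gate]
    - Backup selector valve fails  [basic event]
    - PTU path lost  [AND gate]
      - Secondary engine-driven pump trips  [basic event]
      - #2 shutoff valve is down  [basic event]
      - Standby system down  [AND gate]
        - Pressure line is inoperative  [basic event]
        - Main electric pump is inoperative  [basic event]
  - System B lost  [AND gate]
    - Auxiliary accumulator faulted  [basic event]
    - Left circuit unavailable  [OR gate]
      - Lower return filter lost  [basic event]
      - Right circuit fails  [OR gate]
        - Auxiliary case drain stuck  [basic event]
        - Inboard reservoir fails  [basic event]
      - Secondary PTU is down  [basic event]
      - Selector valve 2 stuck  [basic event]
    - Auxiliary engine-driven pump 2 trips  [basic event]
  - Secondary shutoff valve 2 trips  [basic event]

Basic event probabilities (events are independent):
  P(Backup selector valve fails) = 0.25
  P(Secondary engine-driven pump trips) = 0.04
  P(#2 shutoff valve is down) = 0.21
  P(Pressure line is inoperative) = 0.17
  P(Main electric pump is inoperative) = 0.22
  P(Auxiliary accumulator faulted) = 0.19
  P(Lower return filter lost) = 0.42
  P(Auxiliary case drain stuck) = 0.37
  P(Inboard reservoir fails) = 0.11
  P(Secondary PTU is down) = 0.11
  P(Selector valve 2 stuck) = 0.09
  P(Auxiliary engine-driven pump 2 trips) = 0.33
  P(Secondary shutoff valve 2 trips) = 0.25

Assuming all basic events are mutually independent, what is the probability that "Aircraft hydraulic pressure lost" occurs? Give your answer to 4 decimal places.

P(Standby system down) [AND] = 0.17 × 0.22 = 0.037400
P(PTU path lost) [AND] = 0.04 × 0.21 × 0.037400 = 0.000314
P(System A fails) [OR] = 1 − (1−0.25) × (1−0.000314) = 0.250236
P(Right circuit fails) [OR] = 1 − (1−0.37) × (1−0.11) = 0.439300
P(Left circuit unavailable) [OR] = 1 − (1−0.42) × (1−0.439300) × (1−0.11) × (1−0.09) = 0.736616
P(System B lost) [AND] = 0.19 × 0.736616 × 0.33 = 0.046186
P(Aircraft hydraulic pressure lost) [OR] = 1 − (1−0.250236) × (1−0.046186) × (1−0.25) = 0.463648
Rounded to 4 decimal places: P(Aircraft hydraulic pressure lost) ≈ 0.4636.

0.4636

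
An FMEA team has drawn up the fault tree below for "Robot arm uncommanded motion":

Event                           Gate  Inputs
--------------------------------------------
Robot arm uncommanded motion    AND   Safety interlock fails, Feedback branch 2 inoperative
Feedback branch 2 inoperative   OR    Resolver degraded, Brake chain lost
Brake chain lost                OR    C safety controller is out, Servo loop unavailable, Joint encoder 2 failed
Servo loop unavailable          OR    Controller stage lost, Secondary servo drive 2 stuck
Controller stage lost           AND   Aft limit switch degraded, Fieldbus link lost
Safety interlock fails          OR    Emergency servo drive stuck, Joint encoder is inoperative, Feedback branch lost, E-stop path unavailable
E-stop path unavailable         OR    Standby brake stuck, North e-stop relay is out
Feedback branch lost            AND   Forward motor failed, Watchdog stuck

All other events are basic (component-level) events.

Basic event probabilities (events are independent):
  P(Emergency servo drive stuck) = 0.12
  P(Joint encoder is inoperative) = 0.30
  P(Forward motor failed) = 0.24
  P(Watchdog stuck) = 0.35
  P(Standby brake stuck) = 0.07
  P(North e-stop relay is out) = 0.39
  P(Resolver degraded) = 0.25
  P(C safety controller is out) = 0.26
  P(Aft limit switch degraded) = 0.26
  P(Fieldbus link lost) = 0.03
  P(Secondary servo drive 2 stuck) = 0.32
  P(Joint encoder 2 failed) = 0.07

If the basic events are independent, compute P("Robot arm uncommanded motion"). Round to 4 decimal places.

P(Feedback branch lost) [AND] = 0.24 × 0.35 = 0.084000
P(E-stop path unavailable) [OR] = 1 − (1−0.07) × (1−0.39) = 0.432700
P(Safety interlock fails) [OR] = 1 − (1−0.12) × (1−0.30) × (1−0.084000) × (1−0.432700) = 0.679898
P(Controller stage lost) [AND] = 0.26 × 0.03 = 0.007800
P(Servo loop unavailable) [OR] = 1 − (1−0.007800) × (1−0.32) = 0.325304
P(Brake chain lost) [OR] = 1 − (1−0.26) × (1−0.325304) × (1−0.07) = 0.535674
P(Feedback branch 2 inoperative) [OR] = 1 − (1−0.25) × (1−0.535674) = 0.651756
P(Robot arm uncommanded motion) [AND] = 0.679898 × 0.651756 = 0.443128
Rounded to 4 decimal places: P(Robot arm uncommanded motion) ≈ 0.4431.

0.4431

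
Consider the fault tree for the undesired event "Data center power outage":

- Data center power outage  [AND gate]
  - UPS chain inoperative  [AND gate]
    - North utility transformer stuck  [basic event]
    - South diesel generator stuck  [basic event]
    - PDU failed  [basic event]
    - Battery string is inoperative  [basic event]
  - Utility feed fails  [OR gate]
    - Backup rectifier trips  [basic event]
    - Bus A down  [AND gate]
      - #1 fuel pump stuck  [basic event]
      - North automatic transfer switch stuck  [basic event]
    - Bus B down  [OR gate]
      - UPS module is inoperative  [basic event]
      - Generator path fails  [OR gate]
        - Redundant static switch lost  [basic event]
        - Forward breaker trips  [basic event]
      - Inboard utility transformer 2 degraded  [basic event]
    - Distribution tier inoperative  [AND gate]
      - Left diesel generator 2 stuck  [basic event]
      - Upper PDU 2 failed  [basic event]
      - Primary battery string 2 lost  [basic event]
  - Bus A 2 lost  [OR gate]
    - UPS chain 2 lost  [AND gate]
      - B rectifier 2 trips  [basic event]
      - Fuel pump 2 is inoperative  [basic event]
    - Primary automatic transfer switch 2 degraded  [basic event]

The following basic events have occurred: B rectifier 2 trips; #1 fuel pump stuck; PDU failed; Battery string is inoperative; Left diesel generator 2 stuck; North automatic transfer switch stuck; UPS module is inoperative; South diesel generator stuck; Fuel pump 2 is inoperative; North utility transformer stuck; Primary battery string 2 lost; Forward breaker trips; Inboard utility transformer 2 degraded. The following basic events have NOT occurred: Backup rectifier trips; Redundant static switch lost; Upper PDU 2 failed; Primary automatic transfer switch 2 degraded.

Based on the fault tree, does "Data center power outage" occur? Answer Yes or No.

Yes

UPS chain inoperative [AND]: North utility transformer stuck=occurs, South diesel generator stuck=occurs, PDU failed=occurs, Battery string is inoperative=occurs → all inputs occur → occurs.
Bus A down [AND]: #1 fuel pump stuck=occurs, North automatic transfer switch stuck=occurs → all inputs occur → occurs.
Generator path fails [OR]: Redundant static switch lost=not, Forward breaker trips=occurs → at least one input occurs → occurs.
Bus B down [OR]: UPS module is inoperative=occurs, Generator path fails=occurs, Inboard utility transformer 2 degraded=occurs → at least one input occurs → occurs.
Distribution tier inoperative [AND]: Left diesel generator 2 stuck=occurs, Upper PDU 2 failed=not, Primary battery string 2 lost=occurs → not all inputs occur → does not occur.
Utility feed fails [OR]: Backup rectifier trips=not, Bus A down=occurs, Bus B down=occurs, Distribution tier inoperative=not → at least one input occurs → occurs.
UPS chain 2 lost [AND]: B rectifier 2 trips=occurs, Fuel pump 2 is inoperative=occurs → all inputs occur → occurs.
Bus A 2 lost [OR]: UPS chain 2 lost=occurs, Primary automatic transfer switch 2 degraded=not → at least one input occurs → occurs.
Data center power outage [AND]: UPS chain inoperative=occurs, Utility feed fails=occurs, Bus A 2 lost=occurs → all inputs occur → occurs.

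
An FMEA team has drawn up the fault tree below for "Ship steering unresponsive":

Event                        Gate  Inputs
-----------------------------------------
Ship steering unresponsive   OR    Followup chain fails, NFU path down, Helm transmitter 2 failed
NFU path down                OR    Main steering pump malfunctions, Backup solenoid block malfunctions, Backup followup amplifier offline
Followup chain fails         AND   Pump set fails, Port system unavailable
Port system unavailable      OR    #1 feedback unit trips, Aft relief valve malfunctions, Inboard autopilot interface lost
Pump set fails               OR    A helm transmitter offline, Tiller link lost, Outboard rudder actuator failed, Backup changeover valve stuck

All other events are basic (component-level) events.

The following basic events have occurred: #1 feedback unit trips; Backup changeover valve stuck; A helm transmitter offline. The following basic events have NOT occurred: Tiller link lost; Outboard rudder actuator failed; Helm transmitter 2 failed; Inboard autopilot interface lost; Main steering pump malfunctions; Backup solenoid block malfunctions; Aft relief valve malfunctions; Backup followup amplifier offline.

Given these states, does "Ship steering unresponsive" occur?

Pump set fails [OR]: A helm transmitter offline=occurs, Tiller link lost=not, Outboard rudder actuator failed=not, Backup changeover valve stuck=occurs → at least one input occurs → occurs.
Port system unavailable [OR]: #1 feedback unit trips=occurs, Aft relief valve malfunctions=not, Inboard autopilot interface lost=not → at least one input occurs → occurs.
Followup chain fails [AND]: Pump set fails=occurs, Port system unavailable=occurs → all inputs occur → occurs.
NFU path down [OR]: Main steering pump malfunctions=not, Backup solenoid block malfunctions=not, Backup followup amplifier offline=not → no input occurs → does not occur.
Ship steering unresponsive [OR]: Followup chain fails=occurs, NFU path down=not, Helm transmitter 2 failed=not → at least one input occurs → occurs.

Yes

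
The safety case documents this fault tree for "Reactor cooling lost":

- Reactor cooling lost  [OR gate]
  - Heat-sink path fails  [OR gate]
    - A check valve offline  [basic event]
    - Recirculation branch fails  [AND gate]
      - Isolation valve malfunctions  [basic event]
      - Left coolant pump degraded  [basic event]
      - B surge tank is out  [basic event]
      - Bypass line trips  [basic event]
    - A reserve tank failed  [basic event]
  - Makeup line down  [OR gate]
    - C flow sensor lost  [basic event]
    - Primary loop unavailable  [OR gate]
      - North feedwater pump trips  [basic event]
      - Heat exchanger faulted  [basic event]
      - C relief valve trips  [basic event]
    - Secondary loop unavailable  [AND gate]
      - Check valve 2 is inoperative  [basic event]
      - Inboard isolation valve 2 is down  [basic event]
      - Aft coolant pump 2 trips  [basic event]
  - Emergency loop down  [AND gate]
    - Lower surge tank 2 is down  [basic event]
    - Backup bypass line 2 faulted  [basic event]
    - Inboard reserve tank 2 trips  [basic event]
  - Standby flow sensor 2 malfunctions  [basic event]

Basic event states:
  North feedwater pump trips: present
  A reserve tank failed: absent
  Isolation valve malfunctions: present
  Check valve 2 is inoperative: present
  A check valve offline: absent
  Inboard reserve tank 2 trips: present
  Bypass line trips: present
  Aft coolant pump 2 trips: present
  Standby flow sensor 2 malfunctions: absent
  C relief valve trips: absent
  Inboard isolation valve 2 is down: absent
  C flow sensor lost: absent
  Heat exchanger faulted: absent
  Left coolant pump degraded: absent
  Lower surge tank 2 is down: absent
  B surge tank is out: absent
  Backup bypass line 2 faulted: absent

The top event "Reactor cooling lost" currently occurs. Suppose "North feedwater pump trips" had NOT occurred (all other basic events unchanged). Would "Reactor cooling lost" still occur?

Counterfactual: set "North feedwater pump trips" to not occurred.
Recirculation branch fails [AND]: Isolation valve malfunctions=occurs, Left coolant pump degraded=not, B surge tank is out=not, Bypass line trips=occurs → not all inputs occur → does not occur.
Heat-sink path fails [OR]: A check valve offline=not, Recirculation branch fails=not, A reserve tank failed=not → no input occurs → does not occur.
Primary loop unavailable [OR]: North feedwater pump trips=not, Heat exchanger faulted=not, C relief valve trips=not → no input occurs → does not occur.
Secondary loop unavailable [AND]: Check valve 2 is inoperative=occurs, Inboard isolation valve 2 is down=not, Aft coolant pump 2 trips=occurs → not all inputs occur → does not occur.
Makeup line down [OR]: C flow sensor lost=not, Primary loop unavailable=not, Secondary loop unavailable=not → no input occurs → does not occur.
Emergency loop down [AND]: Lower surge tank 2 is down=not, Backup bypass line 2 faulted=not, Inboard reserve tank 2 trips=occurs → not all inputs occur → does not occur.
Reactor cooling lost [OR]: Heat-sink path fails=not, Makeup line down=not, Emergency loop down=not, Standby flow sensor 2 malfunctions=not → no input occurs → does not occur.

No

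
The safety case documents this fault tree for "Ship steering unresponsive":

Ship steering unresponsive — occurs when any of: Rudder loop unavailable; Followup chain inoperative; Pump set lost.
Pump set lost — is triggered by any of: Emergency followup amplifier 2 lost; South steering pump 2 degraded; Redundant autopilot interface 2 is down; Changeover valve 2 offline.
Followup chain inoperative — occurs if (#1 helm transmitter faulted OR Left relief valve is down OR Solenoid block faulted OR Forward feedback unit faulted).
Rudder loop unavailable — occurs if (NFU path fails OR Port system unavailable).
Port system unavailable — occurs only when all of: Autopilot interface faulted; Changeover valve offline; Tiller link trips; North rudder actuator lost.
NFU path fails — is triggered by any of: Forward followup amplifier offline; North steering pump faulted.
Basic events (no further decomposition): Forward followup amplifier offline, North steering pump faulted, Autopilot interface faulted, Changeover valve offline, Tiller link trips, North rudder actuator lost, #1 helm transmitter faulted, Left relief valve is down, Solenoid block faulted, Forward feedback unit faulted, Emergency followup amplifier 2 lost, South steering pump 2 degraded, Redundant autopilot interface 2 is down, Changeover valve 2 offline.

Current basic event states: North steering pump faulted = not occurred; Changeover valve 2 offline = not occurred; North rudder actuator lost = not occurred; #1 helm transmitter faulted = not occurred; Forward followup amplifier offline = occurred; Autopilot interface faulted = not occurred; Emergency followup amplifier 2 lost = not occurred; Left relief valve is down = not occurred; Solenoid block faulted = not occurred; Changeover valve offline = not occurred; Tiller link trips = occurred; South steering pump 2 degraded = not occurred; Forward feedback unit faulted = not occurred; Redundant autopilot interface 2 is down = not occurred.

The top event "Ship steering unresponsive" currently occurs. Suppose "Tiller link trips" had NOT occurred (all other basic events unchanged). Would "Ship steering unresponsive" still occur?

Yes

Counterfactual: set "Tiller link trips" to not occurred.
NFU path fails [OR]: Forward followup amplifier offline=occurs, North steering pump faulted=not → at least one input occurs → occurs.
Port system unavailable [AND]: Autopilot interface faulted=not, Changeover valve offline=not, Tiller link trips=not, North rudder actuator lost=not → not all inputs occur → does not occur.
Rudder loop unavailable [OR]: NFU path fails=occurs, Port system unavailable=not → at least one input occurs → occurs.
Followup chain inoperative [OR]: #1 helm transmitter faulted=not, Left relief valve is down=not, Solenoid block faulted=not, Forward feedback unit faulted=not → no input occurs → does not occur.
Pump set lost [OR]: Emergency followup amplifier 2 lost=not, South steering pump 2 degraded=not, Redundant autopilot interface 2 is down=not, Changeover valve 2 offline=not → no input occurs → does not occur.
Ship steering unresponsive [OR]: Rudder loop unavailable=occurs, Followup chain inoperative=not, Pump set lost=not → at least one input occurs → occurs.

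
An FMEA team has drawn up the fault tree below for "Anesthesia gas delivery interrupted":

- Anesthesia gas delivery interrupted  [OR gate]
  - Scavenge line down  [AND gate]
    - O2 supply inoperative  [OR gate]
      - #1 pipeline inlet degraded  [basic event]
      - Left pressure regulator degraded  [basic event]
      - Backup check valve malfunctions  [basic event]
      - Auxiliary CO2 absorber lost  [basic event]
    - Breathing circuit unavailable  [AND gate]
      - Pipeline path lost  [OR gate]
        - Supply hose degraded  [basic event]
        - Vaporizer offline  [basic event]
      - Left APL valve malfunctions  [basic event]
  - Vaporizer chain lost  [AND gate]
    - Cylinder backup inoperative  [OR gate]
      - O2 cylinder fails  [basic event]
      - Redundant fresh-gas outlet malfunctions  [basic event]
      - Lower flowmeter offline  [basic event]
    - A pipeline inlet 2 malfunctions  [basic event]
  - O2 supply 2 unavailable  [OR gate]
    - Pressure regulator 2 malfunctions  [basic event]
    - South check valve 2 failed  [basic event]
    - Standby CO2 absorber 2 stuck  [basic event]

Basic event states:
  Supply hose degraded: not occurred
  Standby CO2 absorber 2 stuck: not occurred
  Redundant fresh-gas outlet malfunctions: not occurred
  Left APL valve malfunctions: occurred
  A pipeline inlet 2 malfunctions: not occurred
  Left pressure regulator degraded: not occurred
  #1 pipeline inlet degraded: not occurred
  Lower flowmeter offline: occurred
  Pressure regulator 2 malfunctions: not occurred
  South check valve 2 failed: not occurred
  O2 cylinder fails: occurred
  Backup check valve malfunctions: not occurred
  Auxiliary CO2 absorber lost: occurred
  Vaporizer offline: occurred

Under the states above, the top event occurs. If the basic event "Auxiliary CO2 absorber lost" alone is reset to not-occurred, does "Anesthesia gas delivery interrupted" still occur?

Counterfactual: set "Auxiliary CO2 absorber lost" to not occurred.
O2 supply inoperative [OR]: #1 pipeline inlet degraded=not, Left pressure regulator degraded=not, Backup check valve malfunctions=not, Auxiliary CO2 absorber lost=not → no input occurs → does not occur.
Pipeline path lost [OR]: Supply hose degraded=not, Vaporizer offline=occurs → at least one input occurs → occurs.
Breathing circuit unavailable [AND]: Pipeline path lost=occurs, Left APL valve malfunctions=occurs → all inputs occur → occurs.
Scavenge line down [AND]: O2 supply inoperative=not, Breathing circuit unavailable=occurs → not all inputs occur → does not occur.
Cylinder backup inoperative [OR]: O2 cylinder fails=occurs, Redundant fresh-gas outlet malfunctions=not, Lower flowmeter offline=occurs → at least one input occurs → occurs.
Vaporizer chain lost [AND]: Cylinder backup inoperative=occurs, A pipeline inlet 2 malfunctions=not → not all inputs occur → does not occur.
O2 supply 2 unavailable [OR]: Pressure regulator 2 malfunctions=not, South check valve 2 failed=not, Standby CO2 absorber 2 stuck=not → no input occurs → does not occur.
Anesthesia gas delivery interrupted [OR]: Scavenge line down=not, Vaporizer chain lost=not, O2 supply 2 unavailable=not → no input occurs → does not occur.

No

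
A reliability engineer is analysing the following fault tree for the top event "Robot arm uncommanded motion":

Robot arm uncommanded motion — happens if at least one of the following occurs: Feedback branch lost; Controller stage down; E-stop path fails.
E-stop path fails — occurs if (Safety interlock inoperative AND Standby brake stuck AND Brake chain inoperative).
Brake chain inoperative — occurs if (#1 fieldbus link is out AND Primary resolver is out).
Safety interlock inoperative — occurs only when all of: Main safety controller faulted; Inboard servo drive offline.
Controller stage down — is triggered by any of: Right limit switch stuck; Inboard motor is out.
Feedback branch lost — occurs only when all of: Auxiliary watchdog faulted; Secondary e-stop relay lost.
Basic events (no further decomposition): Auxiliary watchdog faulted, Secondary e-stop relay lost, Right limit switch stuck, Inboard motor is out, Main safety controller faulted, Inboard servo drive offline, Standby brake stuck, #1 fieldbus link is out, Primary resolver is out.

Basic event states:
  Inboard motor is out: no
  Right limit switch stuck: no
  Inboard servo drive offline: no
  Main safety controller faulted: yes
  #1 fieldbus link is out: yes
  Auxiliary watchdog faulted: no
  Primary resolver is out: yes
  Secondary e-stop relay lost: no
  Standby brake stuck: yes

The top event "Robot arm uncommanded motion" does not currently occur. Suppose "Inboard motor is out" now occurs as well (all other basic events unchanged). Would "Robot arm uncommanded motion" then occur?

Counterfactual: set "Inboard motor is out" to occurred.
Feedback branch lost [AND]: Auxiliary watchdog faulted=not, Secondary e-stop relay lost=not → not all inputs occur → does not occur.
Controller stage down [OR]: Right limit switch stuck=not, Inboard motor is out=occurs → at least one input occurs → occurs.
Safety interlock inoperative [AND]: Main safety controller faulted=occurs, Inboard servo drive offline=not → not all inputs occur → does not occur.
Brake chain inoperative [AND]: #1 fieldbus link is out=occurs, Primary resolver is out=occurs → all inputs occur → occurs.
E-stop path fails [AND]: Safety interlock inoperative=not, Standby brake stuck=occurs, Brake chain inoperative=occurs → not all inputs occur → does not occur.
Robot arm uncommanded motion [OR]: Feedback branch lost=not, Controller stage down=occurs, E-stop path fails=not → at least one input occurs → occurs.

Yes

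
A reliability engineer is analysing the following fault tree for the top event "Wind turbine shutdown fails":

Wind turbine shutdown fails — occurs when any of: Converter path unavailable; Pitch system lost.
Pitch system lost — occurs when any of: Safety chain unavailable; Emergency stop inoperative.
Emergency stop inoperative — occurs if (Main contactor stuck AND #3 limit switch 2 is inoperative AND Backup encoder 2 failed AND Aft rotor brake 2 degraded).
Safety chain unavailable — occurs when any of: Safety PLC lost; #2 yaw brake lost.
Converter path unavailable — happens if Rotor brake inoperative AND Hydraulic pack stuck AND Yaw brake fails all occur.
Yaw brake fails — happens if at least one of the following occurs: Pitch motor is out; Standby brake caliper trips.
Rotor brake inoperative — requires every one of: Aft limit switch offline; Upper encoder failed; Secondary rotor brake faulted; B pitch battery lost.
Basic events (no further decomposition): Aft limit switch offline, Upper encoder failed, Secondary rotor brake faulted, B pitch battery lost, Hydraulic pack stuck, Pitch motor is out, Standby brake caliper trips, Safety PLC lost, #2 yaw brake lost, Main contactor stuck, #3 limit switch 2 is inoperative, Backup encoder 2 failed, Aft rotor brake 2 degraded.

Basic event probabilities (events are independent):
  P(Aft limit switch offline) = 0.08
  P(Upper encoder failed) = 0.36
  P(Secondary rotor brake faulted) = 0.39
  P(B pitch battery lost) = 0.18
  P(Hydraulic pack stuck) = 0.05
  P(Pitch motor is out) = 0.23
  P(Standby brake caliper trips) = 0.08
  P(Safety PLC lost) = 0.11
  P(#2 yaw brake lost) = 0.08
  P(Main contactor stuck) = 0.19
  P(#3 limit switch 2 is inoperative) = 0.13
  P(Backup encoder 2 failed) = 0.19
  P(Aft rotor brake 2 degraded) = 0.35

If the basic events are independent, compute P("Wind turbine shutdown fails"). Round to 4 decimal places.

0.1826

P(Rotor brake inoperative) [AND] = 0.08 × 0.36 × 0.39 × 0.18 = 0.002022
P(Yaw brake fails) [OR] = 1 − (1−0.23) × (1−0.08) = 0.291600
P(Converter path unavailable) [AND] = 0.002022 × 0.05 × 0.291600 = 0.000029
P(Safety chain unavailable) [OR] = 1 − (1−0.11) × (1−0.08) = 0.181200
P(Emergency stop inoperative) [AND] = 0.19 × 0.13 × 0.19 × 0.35 = 0.001643
P(Pitch system lost) [OR] = 1 − (1−0.181200) × (1−0.001643) = 0.182545
P(Wind turbine shutdown fails) [OR] = 1 − (1−0.000029) × (1−0.182545) = 0.182569
Rounded to 4 decimal places: P(Wind turbine shutdown fails) ≈ 0.1826.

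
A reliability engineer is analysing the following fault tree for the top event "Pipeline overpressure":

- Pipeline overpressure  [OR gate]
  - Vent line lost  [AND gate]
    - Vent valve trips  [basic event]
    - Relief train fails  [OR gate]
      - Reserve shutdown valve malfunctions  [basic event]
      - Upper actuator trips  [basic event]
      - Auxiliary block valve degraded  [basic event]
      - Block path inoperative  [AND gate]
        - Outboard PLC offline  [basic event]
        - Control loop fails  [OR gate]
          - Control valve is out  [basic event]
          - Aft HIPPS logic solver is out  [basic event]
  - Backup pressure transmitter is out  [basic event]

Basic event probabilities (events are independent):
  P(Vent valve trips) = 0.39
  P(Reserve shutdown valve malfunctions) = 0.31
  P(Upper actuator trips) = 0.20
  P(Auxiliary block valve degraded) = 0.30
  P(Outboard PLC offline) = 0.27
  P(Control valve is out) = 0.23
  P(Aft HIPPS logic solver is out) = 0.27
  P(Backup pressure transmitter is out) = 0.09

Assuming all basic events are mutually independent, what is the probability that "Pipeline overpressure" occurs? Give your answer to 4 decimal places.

0.3240

P(Control loop fails) [OR] = 1 − (1−0.23) × (1−0.27) = 0.437900
P(Block path inoperative) [AND] = 0.27 × 0.437900 = 0.118233
P(Relief train fails) [OR] = 1 − (1−0.31) × (1−0.20) × (1−0.30) × (1−0.118233) = 0.659285
P(Vent line lost) [AND] = 0.39 × 0.659285 = 0.257121
P(Pipeline overpressure) [OR] = 1 − (1−0.257121) × (1−0.09) = 0.323980
Rounded to 4 decimal places: P(Pipeline overpressure) ≈ 0.3240.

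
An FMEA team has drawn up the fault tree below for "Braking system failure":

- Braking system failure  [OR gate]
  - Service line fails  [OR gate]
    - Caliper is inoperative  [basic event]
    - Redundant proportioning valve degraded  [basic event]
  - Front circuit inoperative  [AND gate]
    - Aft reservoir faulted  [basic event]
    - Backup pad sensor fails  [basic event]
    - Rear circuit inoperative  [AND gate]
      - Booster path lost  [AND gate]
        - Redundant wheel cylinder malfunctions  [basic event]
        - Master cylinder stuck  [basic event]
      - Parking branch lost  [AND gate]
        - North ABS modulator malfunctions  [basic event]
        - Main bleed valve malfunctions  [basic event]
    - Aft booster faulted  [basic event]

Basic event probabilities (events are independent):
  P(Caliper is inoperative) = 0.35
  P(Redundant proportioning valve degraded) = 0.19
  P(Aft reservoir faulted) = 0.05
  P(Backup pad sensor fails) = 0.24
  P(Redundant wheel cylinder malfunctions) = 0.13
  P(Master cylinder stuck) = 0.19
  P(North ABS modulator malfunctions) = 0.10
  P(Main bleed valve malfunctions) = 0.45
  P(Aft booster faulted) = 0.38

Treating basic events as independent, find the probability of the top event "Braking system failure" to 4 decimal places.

P(Service line fails) [OR] = 1 − (1−0.35) × (1−0.19) = 0.473500
P(Booster path lost) [AND] = 0.13 × 0.19 = 0.024700
P(Parking branch lost) [AND] = 0.10 × 0.45 = 0.045000
P(Rear circuit inoperative) [AND] = 0.024700 × 0.045000 = 0.001112
P(Front circuit inoperative) [AND] = 0.05 × 0.24 × 0.001112 × 0.38 = 0.000005
P(Braking system failure) [OR] = 1 − (1−0.473500) × (1−0.000005) = 0.473503
Rounded to 4 decimal places: P(Braking system failure) ≈ 0.4735.

0.4735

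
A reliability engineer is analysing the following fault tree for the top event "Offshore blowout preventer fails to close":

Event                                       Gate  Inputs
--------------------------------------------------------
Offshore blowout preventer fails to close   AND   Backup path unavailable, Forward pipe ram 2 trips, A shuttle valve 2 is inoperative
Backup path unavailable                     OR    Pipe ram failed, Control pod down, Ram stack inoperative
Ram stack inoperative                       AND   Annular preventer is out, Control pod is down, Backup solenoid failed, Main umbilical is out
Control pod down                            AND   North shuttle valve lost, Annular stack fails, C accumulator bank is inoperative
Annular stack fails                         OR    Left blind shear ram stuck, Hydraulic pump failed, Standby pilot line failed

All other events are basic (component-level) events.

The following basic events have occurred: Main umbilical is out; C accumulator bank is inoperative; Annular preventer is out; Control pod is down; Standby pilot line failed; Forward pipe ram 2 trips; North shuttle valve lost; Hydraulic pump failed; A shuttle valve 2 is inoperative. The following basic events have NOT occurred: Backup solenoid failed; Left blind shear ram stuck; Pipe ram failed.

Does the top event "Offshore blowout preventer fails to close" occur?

Annular stack fails [OR]: Left blind shear ram stuck=not, Hydraulic pump failed=occurs, Standby pilot line failed=occurs → at least one input occurs → occurs.
Control pod down [AND]: North shuttle valve lost=occurs, Annular stack fails=occurs, C accumulator bank is inoperative=occurs → all inputs occur → occurs.
Ram stack inoperative [AND]: Annular preventer is out=occurs, Control pod is down=occurs, Backup solenoid failed=not, Main umbilical is out=occurs → not all inputs occur → does not occur.
Backup path unavailable [OR]: Pipe ram failed=not, Control pod down=occurs, Ram stack inoperative=not → at least one input occurs → occurs.
Offshore blowout preventer fails to close [AND]: Backup path unavailable=occurs, Forward pipe ram 2 trips=occurs, A shuttle valve 2 is inoperative=occurs → all inputs occur → occurs.

Yes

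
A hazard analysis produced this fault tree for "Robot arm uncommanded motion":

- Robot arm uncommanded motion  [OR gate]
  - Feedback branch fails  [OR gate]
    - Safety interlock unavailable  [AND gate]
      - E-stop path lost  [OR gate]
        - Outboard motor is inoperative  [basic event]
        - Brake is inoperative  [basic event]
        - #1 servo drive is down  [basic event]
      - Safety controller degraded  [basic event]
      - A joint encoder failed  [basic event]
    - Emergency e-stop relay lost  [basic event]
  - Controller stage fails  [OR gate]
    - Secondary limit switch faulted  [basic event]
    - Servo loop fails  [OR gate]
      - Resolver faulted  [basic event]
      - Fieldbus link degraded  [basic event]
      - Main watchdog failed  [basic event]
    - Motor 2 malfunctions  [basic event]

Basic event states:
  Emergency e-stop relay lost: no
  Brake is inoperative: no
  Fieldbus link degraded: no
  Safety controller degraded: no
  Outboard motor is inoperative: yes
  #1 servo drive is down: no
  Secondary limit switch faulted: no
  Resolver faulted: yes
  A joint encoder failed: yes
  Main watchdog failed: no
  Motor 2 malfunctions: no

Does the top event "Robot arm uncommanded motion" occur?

E-stop path lost [OR]: Outboard motor is inoperative=occurs, Brake is inoperative=not, #1 servo drive is down=not → at least one input occurs → occurs.
Safety interlock unavailable [AND]: E-stop path lost=occurs, Safety controller degraded=not, A joint encoder failed=occurs → not all inputs occur → does not occur.
Feedback branch fails [OR]: Safety interlock unavailable=not, Emergency e-stop relay lost=not → no input occurs → does not occur.
Servo loop fails [OR]: Resolver faulted=occurs, Fieldbus link degraded=not, Main watchdog failed=not → at least one input occurs → occurs.
Controller stage fails [OR]: Secondary limit switch faulted=not, Servo loop fails=occurs, Motor 2 malfunctions=not → at least one input occurs → occurs.
Robot arm uncommanded motion [OR]: Feedback branch fails=not, Controller stage fails=occurs → at least one input occurs → occurs.

Yes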